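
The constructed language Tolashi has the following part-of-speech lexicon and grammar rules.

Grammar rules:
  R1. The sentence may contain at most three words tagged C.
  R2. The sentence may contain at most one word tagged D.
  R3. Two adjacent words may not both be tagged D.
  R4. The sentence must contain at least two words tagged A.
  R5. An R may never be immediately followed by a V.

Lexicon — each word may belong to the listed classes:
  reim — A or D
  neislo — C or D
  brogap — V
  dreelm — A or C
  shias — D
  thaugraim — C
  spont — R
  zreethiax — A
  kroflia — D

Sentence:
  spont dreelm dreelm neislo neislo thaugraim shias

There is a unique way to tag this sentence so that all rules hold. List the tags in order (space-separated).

R A A C C C D

Candidates per position — 1:spont {R}; 2:dreelm {A,C}; 3:dreelm {A,C}; 4:neislo {C,D}; 5:neislo {C,D}; 6:thaugraim {C}; 7:shias {D}.
At position 2, choosing C makes rule 4 impossible to satisfy; hence A.
At position 3, choosing C makes rule 4 impossible to satisfy; hence A.
At position 4, choosing D makes rule 2 impossible to satisfy; hence C.
At position 5, choosing D makes rule 2 impossible to satisfy; hence C.
The only consistent sequence is: R A A C C C D.
Checking: rule 1 satisfied; rule 2 satisfied; rule 3 satisfied; rule 4 satisfied; rule 5 satisfied.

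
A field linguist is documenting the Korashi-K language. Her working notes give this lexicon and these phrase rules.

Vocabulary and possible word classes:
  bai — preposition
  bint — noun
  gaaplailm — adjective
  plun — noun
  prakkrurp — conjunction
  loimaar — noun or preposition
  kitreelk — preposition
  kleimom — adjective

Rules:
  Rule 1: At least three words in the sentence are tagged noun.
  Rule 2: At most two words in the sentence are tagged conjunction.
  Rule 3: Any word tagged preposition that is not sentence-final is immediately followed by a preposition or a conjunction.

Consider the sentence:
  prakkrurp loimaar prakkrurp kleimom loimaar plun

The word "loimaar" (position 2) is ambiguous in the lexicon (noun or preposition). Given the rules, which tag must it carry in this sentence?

noun

Candidates per position — 1:prakkrurp {conjunction}; 2:loimaar {noun,preposition}; 3:prakkrurp {conjunction}; 4:kleimom {adjective}; 5:loimaar {noun,preposition}; 6:plun {noun}.
If word 2 were preposition, no tagging could satisfy rule 1; so word 2 is noun.
If word 5 were preposition, no tagging could satisfy rule 1; so word 5 is noun.
So the tagging must be: conjunction noun conjunction adjective noun noun.
Checking: rule 1 satisfied; rule 2 satisfied; rule 3 satisfied.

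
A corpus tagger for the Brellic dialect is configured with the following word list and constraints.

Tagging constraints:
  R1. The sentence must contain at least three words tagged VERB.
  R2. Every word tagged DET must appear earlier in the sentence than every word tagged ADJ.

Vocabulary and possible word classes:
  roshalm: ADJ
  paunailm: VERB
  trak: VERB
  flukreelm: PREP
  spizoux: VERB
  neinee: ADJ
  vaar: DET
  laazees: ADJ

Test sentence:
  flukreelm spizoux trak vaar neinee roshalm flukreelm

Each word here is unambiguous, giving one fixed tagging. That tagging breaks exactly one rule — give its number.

Fixed tagging: PREP VERB VERB DET ADJ ADJ PREP.
Rule check: R1 ✗, R2 ✓.
Only rule 1 fails.

1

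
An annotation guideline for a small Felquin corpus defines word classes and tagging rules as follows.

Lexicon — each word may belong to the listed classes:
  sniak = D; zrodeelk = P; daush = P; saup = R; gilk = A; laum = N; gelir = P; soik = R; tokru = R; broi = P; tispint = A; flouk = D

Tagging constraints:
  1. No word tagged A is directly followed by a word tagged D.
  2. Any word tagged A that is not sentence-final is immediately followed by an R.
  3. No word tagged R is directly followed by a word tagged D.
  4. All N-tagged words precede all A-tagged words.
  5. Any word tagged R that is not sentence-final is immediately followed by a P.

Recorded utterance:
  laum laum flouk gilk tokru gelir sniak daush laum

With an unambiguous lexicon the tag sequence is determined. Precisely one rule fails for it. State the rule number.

Fixed tagging: N N D A R P D P N.
Applying the rules: R1 ok, R2 ok, R3 ok, R4 fails, R5 ok.
Only rule 4 fails.

4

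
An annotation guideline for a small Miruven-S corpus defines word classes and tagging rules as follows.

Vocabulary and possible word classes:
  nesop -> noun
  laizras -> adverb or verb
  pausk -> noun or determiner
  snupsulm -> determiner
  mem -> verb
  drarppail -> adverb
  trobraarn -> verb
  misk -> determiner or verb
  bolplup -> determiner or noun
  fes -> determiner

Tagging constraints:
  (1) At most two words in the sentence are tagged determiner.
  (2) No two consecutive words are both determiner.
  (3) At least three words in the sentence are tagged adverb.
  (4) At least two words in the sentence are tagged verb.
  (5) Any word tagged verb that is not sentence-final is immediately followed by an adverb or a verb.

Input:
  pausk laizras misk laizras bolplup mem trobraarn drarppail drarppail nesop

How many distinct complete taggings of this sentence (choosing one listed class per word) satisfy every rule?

Candidates per position — 1:pausk {noun,determiner}; 2:laizras {adverb,verb}; 3:misk {determiner,verb}; 4:laizras {adverb,verb}; 5:bolplup {determiner,noun}; 6:mem {verb}; 7:trobraarn {verb}; 8:drarppail {adverb}; 9:drarppail {adverb}; 10:nesop {noun}.
There are 32 candidate sequences in total.
Checking each against the rules leaves 11 sequences.
Count = 11.

11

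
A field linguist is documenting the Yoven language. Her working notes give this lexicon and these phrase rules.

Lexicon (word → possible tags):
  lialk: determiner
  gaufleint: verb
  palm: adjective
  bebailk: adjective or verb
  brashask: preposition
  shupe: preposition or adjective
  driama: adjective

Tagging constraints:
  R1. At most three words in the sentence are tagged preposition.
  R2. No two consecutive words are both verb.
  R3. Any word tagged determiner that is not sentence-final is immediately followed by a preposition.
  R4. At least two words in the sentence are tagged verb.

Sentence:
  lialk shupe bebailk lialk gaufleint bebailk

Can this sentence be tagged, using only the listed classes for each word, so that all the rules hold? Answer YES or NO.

NO

Candidates per position — 1:lialk {determiner}; 2:shupe {preposition,adjective}; 3:bebailk {adjective,verb}; 4:lialk {determiner}; 5:gaufleint {verb}; 6:bebailk {adjective,verb}.
Rule 3 cannot be satisfied by any choice of tags from the lexicon.
So there is no consistent tagging.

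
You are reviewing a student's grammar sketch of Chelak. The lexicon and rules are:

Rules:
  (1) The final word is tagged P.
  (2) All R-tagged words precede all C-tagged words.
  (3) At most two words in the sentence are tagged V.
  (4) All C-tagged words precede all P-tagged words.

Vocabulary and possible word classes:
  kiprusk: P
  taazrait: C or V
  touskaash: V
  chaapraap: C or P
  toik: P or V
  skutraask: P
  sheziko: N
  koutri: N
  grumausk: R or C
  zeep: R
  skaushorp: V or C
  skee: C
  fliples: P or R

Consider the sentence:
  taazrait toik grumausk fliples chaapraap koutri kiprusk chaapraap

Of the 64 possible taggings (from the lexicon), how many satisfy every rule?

7

Candidates per position — 1:taazrait {C,V}; 2:toik {P,V}; 3:grumausk {R,C}; 4:fliples {P,R}; 5:chaapraap {C,P}; 6:koutri {N}; 7:kiprusk {P}; 8:chaapraap {C,P}.
There are 64 candidate sequences in total.
Checking each against the rules leaves 7 sequences.
Count = 7.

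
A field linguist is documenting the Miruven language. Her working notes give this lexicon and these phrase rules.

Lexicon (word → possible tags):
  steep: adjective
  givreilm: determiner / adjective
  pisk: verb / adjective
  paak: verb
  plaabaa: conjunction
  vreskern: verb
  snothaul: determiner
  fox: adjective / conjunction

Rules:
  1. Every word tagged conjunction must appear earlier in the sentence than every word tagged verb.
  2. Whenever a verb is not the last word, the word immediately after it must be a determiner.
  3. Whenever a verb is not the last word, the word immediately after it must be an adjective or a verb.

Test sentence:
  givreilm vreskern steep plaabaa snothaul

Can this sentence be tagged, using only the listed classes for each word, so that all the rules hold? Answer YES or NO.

NO

Candidates per position — 1:givreilm {determiner,adjective}; 2:vreskern {verb}; 3:steep {adjective}; 4:plaabaa {conjunction}; 5:snothaul {determiner}.
Rule 1 cannot be satisfied by any choice of tags from the lexicon.
So there is no consistent tagging.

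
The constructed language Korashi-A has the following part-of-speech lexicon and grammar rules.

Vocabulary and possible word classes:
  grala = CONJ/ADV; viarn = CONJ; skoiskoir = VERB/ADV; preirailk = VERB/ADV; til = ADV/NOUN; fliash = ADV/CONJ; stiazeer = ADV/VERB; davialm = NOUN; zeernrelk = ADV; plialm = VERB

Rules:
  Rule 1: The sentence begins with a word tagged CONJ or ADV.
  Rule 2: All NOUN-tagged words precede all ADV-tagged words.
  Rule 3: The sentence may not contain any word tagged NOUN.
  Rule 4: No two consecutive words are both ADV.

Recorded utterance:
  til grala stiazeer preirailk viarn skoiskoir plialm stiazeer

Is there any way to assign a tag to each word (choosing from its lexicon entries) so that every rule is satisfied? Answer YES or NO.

YES

Candidates per position — 1:til {ADV,NOUN}; 2:grala {CONJ,ADV}; 3:stiazeer {ADV,VERB}; 4:preirailk {VERB,ADV}; 5:viarn {CONJ}; 6:skoiskoir {VERB,ADV}; 7:plialm {VERB}; 8:stiazeer {ADV,VERB}.
One satisfying assignment: ADV CONJ VERB ADV CONJ VERB VERB ADV.
Check: rule 1 satisfied; rule 2 satisfied; rule 3 satisfied; rule 4 satisfied.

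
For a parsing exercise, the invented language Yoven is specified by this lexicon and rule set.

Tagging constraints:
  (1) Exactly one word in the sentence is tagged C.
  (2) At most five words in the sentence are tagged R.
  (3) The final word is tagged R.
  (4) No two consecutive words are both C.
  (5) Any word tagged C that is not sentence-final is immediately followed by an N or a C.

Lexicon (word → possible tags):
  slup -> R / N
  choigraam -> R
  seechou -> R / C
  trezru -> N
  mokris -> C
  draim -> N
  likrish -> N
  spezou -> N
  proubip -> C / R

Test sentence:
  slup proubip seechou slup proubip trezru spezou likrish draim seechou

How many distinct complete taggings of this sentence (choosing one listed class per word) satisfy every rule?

Candidates per position — 1:slup {R,N}; 2:proubip {C,R}; 3:seechou {R,C}; 4:slup {R,N}; 5:proubip {C,R}; 6:trezru {N}; 7:spezou {N}; 8:likrish {N}; 9:draim {N}; 10:seechou {R,C}.
There are 64 candidate sequences in total.
Checking each against the rules leaves 6 sequences.
Count = 6.

6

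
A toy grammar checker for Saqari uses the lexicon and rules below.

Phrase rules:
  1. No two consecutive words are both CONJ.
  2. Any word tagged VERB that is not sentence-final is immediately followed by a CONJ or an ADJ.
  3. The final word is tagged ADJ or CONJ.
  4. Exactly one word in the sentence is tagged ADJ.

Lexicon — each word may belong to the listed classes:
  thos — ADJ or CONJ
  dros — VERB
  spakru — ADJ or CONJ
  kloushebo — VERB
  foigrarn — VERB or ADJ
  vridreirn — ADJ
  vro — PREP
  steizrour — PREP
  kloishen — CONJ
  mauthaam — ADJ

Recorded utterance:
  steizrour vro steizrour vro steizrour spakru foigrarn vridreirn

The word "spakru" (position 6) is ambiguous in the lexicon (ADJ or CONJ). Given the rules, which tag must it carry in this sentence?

Candidates per position — 1:steizrour {PREP}; 2:vro {PREP}; 3:steizrour {PREP}; 4:vro {PREP}; 5:steizrour {PREP}; 6:spakru {ADJ,CONJ}; 7:foigrarn {VERB,ADJ}; 8:vridreirn {ADJ}.
Position 6: tagging it ADJ would leave rule 4 unsatisfiable, so it must be CONJ.
Position 7: tagging it ADJ would leave rule 4 unsatisfiable, so it must be VERB.
So the tagging must be: PREP PREP PREP PREP PREP CONJ VERB ADJ.
Verifying each rule — rule 1 satisfied; rule 2 satisfied; rule 3 satisfied; rule 4 satisfied.

CONJ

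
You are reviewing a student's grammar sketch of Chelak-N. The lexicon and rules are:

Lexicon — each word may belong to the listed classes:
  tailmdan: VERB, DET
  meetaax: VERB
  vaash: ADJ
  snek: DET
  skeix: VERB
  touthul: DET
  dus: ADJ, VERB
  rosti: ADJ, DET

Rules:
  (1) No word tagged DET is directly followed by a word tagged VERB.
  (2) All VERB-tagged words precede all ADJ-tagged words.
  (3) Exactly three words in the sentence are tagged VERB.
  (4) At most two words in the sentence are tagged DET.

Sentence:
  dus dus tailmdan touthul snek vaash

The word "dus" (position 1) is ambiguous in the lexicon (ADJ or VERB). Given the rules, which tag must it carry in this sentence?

VERB

Candidates per position — 1:dus {ADJ,VERB}; 2:dus {ADJ,VERB}; 3:tailmdan {VERB,DET}; 4:touthul {DET}; 5:snek {DET}; 6:vaash {ADJ}.
Word 1 cannot be ADJ — rule 3 would then fail for every completion. It is VERB.
Word 2 cannot be ADJ — rule 3 would then fail for every completion. It is VERB.
Word 3 cannot be DET — rule 3 would then fail for every completion. It is VERB.
So the tagging must be: VERB VERB VERB DET DET ADJ.
Check: rule 1 ok; rule 2 ok; rule 3 ok; rule 4 ok.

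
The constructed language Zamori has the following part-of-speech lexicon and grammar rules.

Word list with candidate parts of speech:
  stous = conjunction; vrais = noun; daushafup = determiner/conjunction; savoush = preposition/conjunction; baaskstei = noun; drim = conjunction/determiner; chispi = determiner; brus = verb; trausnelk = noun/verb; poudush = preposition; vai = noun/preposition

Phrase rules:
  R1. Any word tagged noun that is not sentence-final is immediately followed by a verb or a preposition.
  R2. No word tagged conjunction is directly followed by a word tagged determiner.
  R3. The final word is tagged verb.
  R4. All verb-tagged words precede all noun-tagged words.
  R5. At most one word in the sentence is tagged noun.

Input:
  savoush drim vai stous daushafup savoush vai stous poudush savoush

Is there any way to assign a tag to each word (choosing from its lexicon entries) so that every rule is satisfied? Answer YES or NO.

Candidates per position — 1:savoush {preposition,conjunction}; 2:drim {conjunction,determiner}; 3:vai {noun,preposition}; 4:stous {conjunction}; 5:daushafup {determiner,conjunction}; 6:savoush {preposition,conjunction}; 7:vai {noun,preposition}; 8:stous {conjunction}; 9:poudush {preposition}; 10:savoush {preposition,conjunction}.
Rule 3 cannot be satisfied by any choice of tags from the lexicon.
So there is no consistent tagging.

NO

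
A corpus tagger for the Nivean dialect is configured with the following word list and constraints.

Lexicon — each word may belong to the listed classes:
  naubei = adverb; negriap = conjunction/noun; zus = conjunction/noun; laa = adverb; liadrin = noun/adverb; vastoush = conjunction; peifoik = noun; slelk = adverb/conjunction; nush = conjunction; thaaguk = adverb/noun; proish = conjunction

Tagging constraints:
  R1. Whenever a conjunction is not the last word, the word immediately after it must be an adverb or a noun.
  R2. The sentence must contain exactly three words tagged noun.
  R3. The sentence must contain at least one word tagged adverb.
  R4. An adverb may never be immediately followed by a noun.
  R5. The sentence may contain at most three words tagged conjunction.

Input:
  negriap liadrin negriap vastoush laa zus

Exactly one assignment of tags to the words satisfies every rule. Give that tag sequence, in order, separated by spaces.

noun noun noun conjunction adverb conjunction

Candidates per position — 1:negriap {conjunction,noun}; 2:liadrin {noun,adverb}; 3:negriap {conjunction,noun}; 4:vastoush {conjunction}; 5:laa {adverb}; 6:zus {conjunction,noun}.
Position 3: conjunction is ruled out by rule 1; that leaves noun.
Position 6: noun is ruled out by rule 4; that leaves conjunction.
Position 1: conjunction is ruled out by rule 2; that leaves noun.
Position 2: adverb is ruled out by rule 2; that leaves noun.
The unique satisfying tagging is: noun noun noun conjunction adverb conjunction.
Check: rule 1 satisfied; rule 2 satisfied; rule 3 satisfied; rule 4 satisfied; rule 5 satisfied.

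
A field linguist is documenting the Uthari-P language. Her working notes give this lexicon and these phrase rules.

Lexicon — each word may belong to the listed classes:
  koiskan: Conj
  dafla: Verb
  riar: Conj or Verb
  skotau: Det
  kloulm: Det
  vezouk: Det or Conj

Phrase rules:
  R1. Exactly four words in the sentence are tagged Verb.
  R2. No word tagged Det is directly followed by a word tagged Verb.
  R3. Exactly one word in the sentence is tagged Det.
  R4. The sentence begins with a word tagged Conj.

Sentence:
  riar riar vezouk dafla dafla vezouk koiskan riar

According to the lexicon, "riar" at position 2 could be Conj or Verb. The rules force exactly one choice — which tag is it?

Candidates per position — 1:riar {Conj,Verb}; 2:riar {Conj,Verb}; 3:vezouk {Det,Conj}; 4:dafla {Verb}; 5:dafla {Verb}; 6:vezouk {Det,Conj}; 7:koiskan {Conj}; 8:riar {Conj,Verb}.
Word 1 cannot be Verb — rule 4 would then fail for every completion. It is Conj.
Word 2 cannot be Conj — rule 1 would then fail for every completion. It is Verb.
Word 3 cannot be Det — rule 2 would then fail for every completion. It is Conj.
Word 6 cannot be Conj — rule 3 would then fail for every completion. It is Det.
Word 8 cannot be Conj — rule 1 would then fail for every completion. It is Verb.
The unique satisfying tagging is: Conj Verb Conj Verb Verb Det Conj Verb.
Checking: rule 1 holds; rule 2 holds; rule 3 holds; rule 4 holds.

Verb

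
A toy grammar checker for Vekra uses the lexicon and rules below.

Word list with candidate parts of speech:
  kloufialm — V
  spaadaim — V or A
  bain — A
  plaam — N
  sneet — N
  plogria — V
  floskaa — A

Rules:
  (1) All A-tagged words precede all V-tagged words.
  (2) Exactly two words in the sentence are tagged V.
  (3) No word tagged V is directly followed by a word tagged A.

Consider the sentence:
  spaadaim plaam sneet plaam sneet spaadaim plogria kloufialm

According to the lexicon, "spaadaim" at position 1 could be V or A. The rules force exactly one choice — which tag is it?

Candidates per position — 1:spaadaim {V,A}; 2:plaam {N}; 3:sneet {N}; 4:plaam {N}; 5:sneet {N}; 6:spaadaim {V,A}; 7:plogria {V}; 8:kloufialm {V}.
Position 1: tagging it V would leave rule 2 unsatisfiable, so it must be A.
Position 6: tagging it V would leave rule 2 unsatisfiable, so it must be A.
The unique satisfying tagging is: A N N N N A V V.
Checking: rule 1 holds; rule 2 holds; rule 3 holds.

A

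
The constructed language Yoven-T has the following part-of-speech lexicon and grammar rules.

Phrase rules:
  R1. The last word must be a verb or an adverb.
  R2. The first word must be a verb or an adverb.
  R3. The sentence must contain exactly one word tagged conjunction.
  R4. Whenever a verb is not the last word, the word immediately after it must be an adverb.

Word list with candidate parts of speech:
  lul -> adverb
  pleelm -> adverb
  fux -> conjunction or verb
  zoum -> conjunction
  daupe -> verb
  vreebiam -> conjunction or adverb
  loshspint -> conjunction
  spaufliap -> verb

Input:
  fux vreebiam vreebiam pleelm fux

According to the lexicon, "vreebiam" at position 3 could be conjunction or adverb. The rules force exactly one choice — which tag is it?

conjunction

Candidates per position — 1:fux {conjunction,verb}; 2:vreebiam {conjunction,adverb}; 3:vreebiam {conjunction,adverb}; 4:pleelm {adverb}; 5:fux {conjunction,verb}.
Word 1 cannot be conjunction — rule 2 would then fail for every completion. It is verb.
Word 2 cannot be conjunction — rule 4 would then fail for every completion. It is adverb.
Word 5 cannot be conjunction — rule 1 would then fail for every completion. It is verb.
Word 3 cannot be adverb — rule 3 would then fail for every completion. It is conjunction.
So the tagging must be: verb adverb conjunction adverb verb.
Check: rule 1 satisfied; rule 2 satisfied; rule 3 satisfied; rule 4 satisfied.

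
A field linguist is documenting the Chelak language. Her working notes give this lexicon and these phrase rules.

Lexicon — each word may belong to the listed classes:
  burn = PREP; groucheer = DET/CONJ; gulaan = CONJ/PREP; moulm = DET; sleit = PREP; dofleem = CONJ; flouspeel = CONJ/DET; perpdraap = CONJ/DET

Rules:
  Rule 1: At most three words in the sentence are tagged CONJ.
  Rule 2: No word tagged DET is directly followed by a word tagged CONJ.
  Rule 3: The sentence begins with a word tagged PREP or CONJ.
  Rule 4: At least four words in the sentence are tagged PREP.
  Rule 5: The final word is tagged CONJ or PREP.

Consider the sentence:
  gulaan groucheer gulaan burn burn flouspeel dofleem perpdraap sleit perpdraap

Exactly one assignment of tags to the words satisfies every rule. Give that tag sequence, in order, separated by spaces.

Candidates per position — 1:gulaan {CONJ,PREP}; 2:groucheer {DET,CONJ}; 3:gulaan {CONJ,PREP}; 4:burn {PREP}; 5:burn {PREP}; 6:flouspeel {CONJ,DET}; 7:dofleem {CONJ}; 8:perpdraap {CONJ,DET}; 9:sleit {PREP}; 10:perpdraap {CONJ,DET}.
If word 6 were DET, no tagging could satisfy rule 2; so word 6 is CONJ.
If word 10 were DET, no tagging could satisfy rule 5; so word 10 is CONJ.
If word 1 were CONJ, no tagging could satisfy rule 1; so word 1 is PREP.
If word 2 were CONJ, no tagging could satisfy rule 1; so word 2 is DET.
If word 3 were CONJ, no tagging could satisfy rule 1; so word 3 is PREP.
If word 8 were CONJ, no tagging could satisfy rule 1; so word 8 is DET.
The only consistent sequence is: PREP DET PREP PREP PREP CONJ CONJ DET PREP CONJ.
Check: rule 1 satisfied; rule 2 satisfied; rule 3 satisfied; rule 4 satisfied; rule 5 satisfied.

PREP DET PREP PREP PREP CONJ CONJ DET PREP CONJ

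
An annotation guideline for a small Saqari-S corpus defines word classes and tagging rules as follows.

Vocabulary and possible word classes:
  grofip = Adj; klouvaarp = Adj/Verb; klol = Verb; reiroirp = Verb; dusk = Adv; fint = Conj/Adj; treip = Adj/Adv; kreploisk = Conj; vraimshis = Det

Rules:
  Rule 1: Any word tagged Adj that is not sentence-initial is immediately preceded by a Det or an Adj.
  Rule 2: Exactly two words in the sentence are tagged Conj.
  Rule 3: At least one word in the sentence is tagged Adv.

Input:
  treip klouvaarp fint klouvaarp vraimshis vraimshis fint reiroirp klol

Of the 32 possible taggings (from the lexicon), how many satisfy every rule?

Candidates per position — 1:treip {Adj,Adv}; 2:klouvaarp {Adj,Verb}; 3:fint {Conj,Adj}; 4:klouvaarp {Adj,Verb}; 5:vraimshis {Det}; 6:vraimshis {Det}; 7:fint {Conj,Adj}; 8:reiroirp {Verb}; 9:klol {Verb}.
There are 32 candidate sequences in total.
The sequences that satisfy every rule: Adv Verb Conj Verb Det Det Conj Verb Verb.
Count = 1.

1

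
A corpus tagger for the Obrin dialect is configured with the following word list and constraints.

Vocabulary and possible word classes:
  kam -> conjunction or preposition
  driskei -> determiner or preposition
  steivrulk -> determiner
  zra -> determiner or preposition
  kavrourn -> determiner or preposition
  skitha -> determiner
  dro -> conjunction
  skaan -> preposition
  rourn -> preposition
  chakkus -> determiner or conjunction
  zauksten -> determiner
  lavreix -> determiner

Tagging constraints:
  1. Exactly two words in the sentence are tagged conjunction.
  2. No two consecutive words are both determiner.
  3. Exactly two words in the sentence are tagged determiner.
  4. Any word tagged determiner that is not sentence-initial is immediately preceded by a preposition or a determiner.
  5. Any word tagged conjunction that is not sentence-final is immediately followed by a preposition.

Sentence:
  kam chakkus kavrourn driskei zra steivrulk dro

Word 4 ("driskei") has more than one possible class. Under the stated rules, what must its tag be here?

determiner

Candidates per position — 1:kam {conjunction,preposition}; 2:chakkus {determiner,conjunction}; 3:kavrourn {determiner,preposition}; 4:driskei {determiner,preposition}; 5:zra {determiner,preposition}; 6:steivrulk {determiner}; 7:dro {conjunction}.
Position 1: tagging it conjunction would leave rule 5 unsatisfiable, so it must be preposition.
Position 2: tagging it determiner would leave rule 1 unsatisfiable, so it must be conjunction.
Position 3: tagging it determiner would leave rule 4 unsatisfiable, so it must be preposition.
Position 5: tagging it determiner would leave rule 2 unsatisfiable, so it must be preposition.
Position 4: tagging it preposition would leave rule 3 unsatisfiable, so it must be determiner.
The only consistent sequence is: preposition conjunction preposition determiner preposition determiner conjunction.
Check: rule 1 satisfied; rule 2 satisfied; rule 3 satisfied; rule 4 satisfied; rule 5 satisfied.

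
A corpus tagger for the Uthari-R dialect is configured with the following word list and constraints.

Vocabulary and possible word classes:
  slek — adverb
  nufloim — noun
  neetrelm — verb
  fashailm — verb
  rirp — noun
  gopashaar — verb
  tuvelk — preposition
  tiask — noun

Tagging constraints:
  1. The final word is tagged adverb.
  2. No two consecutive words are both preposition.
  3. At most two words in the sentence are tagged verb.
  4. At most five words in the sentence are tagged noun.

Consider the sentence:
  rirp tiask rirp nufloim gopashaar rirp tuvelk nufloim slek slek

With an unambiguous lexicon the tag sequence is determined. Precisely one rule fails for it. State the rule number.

4

Fixed tagging: noun noun noun noun verb noun preposition noun adverb adverb.
Rule check: R1 ok, R2 ok, R3 ok, R4 fails.
Only rule 4 fails.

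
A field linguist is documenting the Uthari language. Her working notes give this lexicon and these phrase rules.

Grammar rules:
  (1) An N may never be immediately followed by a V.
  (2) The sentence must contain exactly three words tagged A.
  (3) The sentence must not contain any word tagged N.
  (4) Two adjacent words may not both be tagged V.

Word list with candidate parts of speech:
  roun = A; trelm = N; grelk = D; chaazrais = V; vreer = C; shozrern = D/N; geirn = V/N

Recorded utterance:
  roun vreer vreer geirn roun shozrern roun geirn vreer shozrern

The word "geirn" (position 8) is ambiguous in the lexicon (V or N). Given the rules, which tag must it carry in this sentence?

V

Candidates per position — 1:roun {A}; 2:vreer {C}; 3:vreer {C}; 4:geirn {V,N}; 5:roun {A}; 6:shozrern {D,N}; 7:roun {A}; 8:geirn {V,N}; 9:vreer {C}; 10:shozrern {D,N}.
If word 4 were N, no tagging could satisfy rule 3; so word 4 is V.
If word 6 were N, no tagging could satisfy rule 3; so word 6 is D.
If word 8 were N, no tagging could satisfy rule 3; so word 8 is V.
If word 10 were N, no tagging could satisfy rule 3; so word 10 is D.
The unique satisfying tagging is: A C C V A D A V C D.
Check: rule 1 satisfied; rule 2 satisfied; rule 3 satisfied; rule 4 satisfied.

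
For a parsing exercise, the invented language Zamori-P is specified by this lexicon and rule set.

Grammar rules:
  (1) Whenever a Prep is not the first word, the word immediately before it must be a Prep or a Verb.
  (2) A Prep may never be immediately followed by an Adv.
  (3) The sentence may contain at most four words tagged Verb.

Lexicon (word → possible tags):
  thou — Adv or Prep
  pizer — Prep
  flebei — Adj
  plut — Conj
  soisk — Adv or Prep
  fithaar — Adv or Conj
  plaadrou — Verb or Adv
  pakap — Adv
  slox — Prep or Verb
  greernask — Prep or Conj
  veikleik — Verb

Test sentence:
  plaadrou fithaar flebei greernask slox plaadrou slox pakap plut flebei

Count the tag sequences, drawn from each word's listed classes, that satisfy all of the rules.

8

Candidates per position — 1:plaadrou {Verb,Adv}; 2:fithaar {Adv,Conj}; 3:flebei {Adj}; 4:greernask {Prep,Conj}; 5:slox {Prep,Verb}; 6:plaadrou {Verb,Adv}; 7:slox {Prep,Verb}; 8:pakap {Adv}; 9:plut {Conj}; 10:flebei {Adj}.
There are 64 candidate sequences in total.
Checking each against the rules leaves 8 sequences.
Count = 8.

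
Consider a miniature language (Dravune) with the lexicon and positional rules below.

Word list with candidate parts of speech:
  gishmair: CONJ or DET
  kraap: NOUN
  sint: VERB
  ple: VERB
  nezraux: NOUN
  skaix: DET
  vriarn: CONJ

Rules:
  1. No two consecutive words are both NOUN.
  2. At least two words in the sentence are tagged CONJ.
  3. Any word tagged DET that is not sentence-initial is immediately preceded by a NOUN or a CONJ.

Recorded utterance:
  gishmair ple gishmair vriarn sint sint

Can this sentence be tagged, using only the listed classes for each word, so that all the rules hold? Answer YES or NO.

Candidates per position — 1:gishmair {CONJ,DET}; 2:ple {VERB}; 3:gishmair {CONJ,DET}; 4:vriarn {CONJ}; 5:sint {VERB}; 6:sint {VERB}.
One satisfying assignment: CONJ VERB CONJ CONJ VERB VERB.
Checking: rule 1 ok; rule 2 ok; rule 3 ok.

YES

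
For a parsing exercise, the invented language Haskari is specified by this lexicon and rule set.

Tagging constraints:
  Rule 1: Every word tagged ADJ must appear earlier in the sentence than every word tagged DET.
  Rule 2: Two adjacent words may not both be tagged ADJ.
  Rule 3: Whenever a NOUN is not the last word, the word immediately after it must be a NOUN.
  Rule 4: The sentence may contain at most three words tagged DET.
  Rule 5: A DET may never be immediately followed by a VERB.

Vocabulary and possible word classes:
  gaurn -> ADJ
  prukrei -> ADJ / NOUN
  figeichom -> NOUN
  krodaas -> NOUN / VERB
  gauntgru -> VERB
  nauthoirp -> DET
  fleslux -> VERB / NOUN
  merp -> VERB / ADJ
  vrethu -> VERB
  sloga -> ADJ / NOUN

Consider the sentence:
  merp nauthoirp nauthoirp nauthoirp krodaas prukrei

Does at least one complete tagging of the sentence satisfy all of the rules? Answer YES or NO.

YES

Candidates per position — 1:merp {VERB,ADJ}; 2:nauthoirp {DET}; 3:nauthoirp {DET}; 4:nauthoirp {DET}; 5:krodaas {NOUN,VERB}; 6:prukrei {ADJ,NOUN}.
One satisfying assignment: ADJ DET DET DET NOUN NOUN.
Verifying each rule — rule 1 satisfied; rule 2 satisfied; rule 3 satisfied; rule 4 satisfied; rule 5 satisfied.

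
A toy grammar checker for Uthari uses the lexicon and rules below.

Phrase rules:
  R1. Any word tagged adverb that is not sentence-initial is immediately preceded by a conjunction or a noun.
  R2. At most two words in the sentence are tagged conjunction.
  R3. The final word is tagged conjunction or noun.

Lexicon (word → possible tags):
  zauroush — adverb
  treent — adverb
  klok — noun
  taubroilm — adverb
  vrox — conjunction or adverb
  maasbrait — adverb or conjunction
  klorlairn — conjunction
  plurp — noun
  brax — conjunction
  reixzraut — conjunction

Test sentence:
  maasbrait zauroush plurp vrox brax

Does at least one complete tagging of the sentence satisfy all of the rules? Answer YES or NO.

Candidates per position — 1:maasbrait {adverb,conjunction}; 2:zauroush {adverb}; 3:plurp {noun}; 4:vrox {conjunction,adverb}; 5:brax {conjunction}.
One satisfying assignment: conjunction adverb noun adverb conjunction.
Rule-by-rule: rule 1 ✓; rule 2 ✓; rule 3 ✓.

YES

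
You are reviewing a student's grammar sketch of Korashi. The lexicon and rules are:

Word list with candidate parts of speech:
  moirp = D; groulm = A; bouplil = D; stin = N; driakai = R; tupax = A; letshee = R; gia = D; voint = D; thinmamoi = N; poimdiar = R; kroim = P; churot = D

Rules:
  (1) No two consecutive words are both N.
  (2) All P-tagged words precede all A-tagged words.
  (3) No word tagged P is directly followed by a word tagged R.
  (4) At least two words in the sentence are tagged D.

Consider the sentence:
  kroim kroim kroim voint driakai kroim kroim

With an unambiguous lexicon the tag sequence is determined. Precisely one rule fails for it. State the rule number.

4

Fixed tagging: P P P D R P P.
Rule check: R1 ✓, R2 ✓, R3 ✓, R4 ✗.
Only rule 4 fails.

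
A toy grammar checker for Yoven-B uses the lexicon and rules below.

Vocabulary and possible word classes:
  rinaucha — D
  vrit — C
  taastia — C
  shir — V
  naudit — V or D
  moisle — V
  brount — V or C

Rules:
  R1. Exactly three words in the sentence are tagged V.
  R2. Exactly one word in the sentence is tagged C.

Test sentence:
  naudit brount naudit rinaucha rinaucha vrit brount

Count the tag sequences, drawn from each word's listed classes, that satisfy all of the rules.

Candidates per position — 1:naudit {V,D}; 2:brount {V,C}; 3:naudit {V,D}; 4:rinaucha {D}; 5:rinaucha {D}; 6:vrit {C}; 7:brount {V,C}.
There are 16 candidate sequences in total.
The sequences that satisfy every rule: V V D D D C V; D V V D D C V.
Count = 2.

2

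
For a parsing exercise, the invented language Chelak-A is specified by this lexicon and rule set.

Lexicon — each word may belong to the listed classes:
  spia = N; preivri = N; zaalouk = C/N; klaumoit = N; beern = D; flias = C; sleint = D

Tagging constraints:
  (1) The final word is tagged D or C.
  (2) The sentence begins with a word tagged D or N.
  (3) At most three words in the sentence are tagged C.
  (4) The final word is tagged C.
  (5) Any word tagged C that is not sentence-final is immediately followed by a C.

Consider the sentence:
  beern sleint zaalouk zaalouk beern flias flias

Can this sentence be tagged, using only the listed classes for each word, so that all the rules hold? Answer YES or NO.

YES

Candidates per position — 1:beern {D}; 2:sleint {D}; 3:zaalouk {C,N}; 4:zaalouk {C,N}; 5:beern {D}; 6:flias {C}; 7:flias {C}.
One satisfying assignment: D D N N D C C.
Verifying each rule — rule 1 holds; rule 2 holds; rule 3 holds; rule 4 holds; rule 5 holds.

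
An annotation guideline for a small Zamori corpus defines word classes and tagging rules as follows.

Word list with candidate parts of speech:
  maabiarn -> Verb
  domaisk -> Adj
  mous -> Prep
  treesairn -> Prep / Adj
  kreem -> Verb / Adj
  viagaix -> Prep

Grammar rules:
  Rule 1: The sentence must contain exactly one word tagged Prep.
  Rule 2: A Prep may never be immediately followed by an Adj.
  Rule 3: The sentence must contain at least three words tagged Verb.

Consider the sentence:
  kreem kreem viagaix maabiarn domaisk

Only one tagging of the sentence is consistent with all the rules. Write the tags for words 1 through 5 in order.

Candidates per position — 1:kreem {Verb,Adj}; 2:kreem {Verb,Adj}; 3:viagaix {Prep}; 4:maabiarn {Verb}; 5:domaisk {Adj}.
At position 1, choosing Adj makes rule 3 impossible to satisfy; hence Verb.
At position 2, choosing Adj makes rule 3 impossible to satisfy; hence Verb.
That leaves exactly one tagging: Verb Verb Prep Verb Adj.
Check: rule 1 satisfied; rule 2 satisfied; rule 3 satisfied.

Verb Verb Prep Verb Adj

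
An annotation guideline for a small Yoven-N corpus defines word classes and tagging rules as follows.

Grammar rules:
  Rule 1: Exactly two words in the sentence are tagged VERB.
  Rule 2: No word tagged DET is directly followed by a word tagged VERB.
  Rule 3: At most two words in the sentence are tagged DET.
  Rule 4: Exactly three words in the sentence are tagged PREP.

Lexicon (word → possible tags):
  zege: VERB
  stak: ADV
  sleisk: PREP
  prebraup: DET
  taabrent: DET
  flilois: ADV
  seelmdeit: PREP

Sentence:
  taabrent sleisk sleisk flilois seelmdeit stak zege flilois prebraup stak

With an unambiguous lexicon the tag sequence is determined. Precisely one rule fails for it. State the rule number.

1

Fixed tagging: DET PREP PREP ADV PREP ADV VERB ADV DET ADV.
Applying the rules: R1 fail, R2 pass, R3 pass, R4 pass.
Only rule 1 fails.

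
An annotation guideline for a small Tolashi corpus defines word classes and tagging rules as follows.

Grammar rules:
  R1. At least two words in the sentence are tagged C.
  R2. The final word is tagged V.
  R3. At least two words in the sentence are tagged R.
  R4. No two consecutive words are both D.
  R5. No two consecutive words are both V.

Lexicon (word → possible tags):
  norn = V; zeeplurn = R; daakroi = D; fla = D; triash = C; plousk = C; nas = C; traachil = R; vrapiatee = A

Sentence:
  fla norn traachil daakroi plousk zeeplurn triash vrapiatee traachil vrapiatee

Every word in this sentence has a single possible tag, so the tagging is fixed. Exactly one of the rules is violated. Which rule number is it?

2

Fixed tagging: D V R D C R C A R A.
Checking each rule: R1 ok, R2 fails, R3 ok, R4 ok, R5 ok.
Only rule 2 fails.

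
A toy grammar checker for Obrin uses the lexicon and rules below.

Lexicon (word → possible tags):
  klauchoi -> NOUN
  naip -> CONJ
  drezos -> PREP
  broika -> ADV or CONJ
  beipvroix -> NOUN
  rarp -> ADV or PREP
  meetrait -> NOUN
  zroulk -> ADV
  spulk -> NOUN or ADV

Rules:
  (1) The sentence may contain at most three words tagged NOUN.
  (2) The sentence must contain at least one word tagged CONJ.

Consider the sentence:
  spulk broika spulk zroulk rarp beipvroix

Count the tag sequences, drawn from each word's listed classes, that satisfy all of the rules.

Candidates per position — 1:spulk {NOUN,ADV}; 2:broika {ADV,CONJ}; 3:spulk {NOUN,ADV}; 4:zroulk {ADV}; 5:rarp {ADV,PREP}; 6:beipvroix {NOUN}.
There are 16 candidate sequences in total.
Checking each against the rules leaves 8 sequences.
Count = 8.

8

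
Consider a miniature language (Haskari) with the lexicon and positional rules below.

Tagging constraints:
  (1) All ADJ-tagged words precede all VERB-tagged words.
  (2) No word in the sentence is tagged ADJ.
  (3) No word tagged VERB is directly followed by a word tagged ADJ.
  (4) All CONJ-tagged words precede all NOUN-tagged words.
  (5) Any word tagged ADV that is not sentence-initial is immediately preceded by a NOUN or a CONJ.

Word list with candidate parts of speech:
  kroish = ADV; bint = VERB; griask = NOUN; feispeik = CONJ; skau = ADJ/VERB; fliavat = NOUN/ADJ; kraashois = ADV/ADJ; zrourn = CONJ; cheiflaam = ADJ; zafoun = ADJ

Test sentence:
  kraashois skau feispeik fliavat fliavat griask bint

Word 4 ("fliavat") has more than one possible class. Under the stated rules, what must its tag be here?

Candidates per position — 1:kraashois {ADV,ADJ}; 2:skau {ADJ,VERB}; 3:feispeik {CONJ}; 4:fliavat {NOUN,ADJ}; 5:fliavat {NOUN,ADJ}; 6:griask {NOUN}; 7:bint {VERB}.
Word 1 cannot be ADJ — rule 2 would then fail for every completion. It is ADV.
Word 2 cannot be ADJ — rule 2 would then fail for every completion. It is VERB.
Word 4 cannot be ADJ — rule 1 would then fail for every completion. It is NOUN.
Word 5 cannot be ADJ — rule 1 would then fail for every completion. It is NOUN.
The unique satisfying tagging is: ADV VERB CONJ NOUN NOUN NOUN VERB.
Checking: rule 1 ✓; rule 2 ✓; rule 3 ✓; rule 4 ✓; rule 5 ✓.

NOUN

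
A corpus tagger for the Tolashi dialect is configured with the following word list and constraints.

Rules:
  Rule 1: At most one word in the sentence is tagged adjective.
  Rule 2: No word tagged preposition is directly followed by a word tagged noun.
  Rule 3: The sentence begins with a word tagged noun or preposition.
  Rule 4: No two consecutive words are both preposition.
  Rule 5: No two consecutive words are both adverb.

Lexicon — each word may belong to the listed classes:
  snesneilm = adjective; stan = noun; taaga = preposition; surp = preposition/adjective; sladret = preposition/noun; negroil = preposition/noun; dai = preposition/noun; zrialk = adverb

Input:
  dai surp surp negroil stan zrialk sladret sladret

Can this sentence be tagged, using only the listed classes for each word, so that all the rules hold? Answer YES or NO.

Candidates per position — 1:dai {preposition,noun}; 2:surp {preposition,adjective}; 3:surp {preposition,adjective}; 4:negroil {preposition,noun}; 5:stan {noun}; 6:zrialk {adverb}; 7:sladret {preposition,noun}; 8:sladret {preposition,noun}.
One satisfying assignment: noun preposition adjective noun noun adverb noun noun.
Rule-by-rule: rule 1 holds; rule 2 holds; rule 3 holds; rule 4 holds; rule 5 holds.

YES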